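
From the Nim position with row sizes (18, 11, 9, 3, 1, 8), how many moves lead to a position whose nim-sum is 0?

Nim-sum: 18 XOR 11 XOR 9 XOR 3 XOR 1 XOR 8 = 26.
The overall nim-sum is X = 26. A row of size p has a winning move iff p XOR X < p (reduce it to p XOR X).
  18: 18 XOR 26 = 8 < 18 — winning move (to 8).
  11: 11 XOR 26 = 17 ≥ 11 — no move.
  9: 9 XOR 26 = 19 ≥ 9 — no move.
  3: 3 XOR 26 = 25 ≥ 3 — no move.
  1: 1 XOR 26 = 27 ≥ 1 — no move.
  8: 8 XOR 26 = 18 ≥ 8 — no move.
That gives 1 winning move.

1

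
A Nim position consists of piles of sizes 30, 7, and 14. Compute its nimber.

23

Bitwise XOR of the heap sizes:
  11110  (30)
  00111  (7)
  01110  (14)
  -----
  10111  (23)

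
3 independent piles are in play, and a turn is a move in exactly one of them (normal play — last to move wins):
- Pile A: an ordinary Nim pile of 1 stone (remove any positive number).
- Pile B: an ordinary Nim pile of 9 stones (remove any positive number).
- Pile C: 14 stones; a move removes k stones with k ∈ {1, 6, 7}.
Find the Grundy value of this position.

Pile A is a plain Nim pile of size 1, so its Grundy value is 1.
Pile B is a plain Nim pile of size 9, so its Grundy value is 9.
Grundy values for pile C (subtraction set {1, 6, 7}):
g(0) = mex{} = 0
g(1) = mex{0} = 1
g(2) = mex{1} = 0
g(3) = mex{0} = 1
g(4) = mex{1} = 0
g(5) = mex{0} = 1
g(6) = mex{0,1} = 2
g(7) = mex{0,1,2} = 3
g(8) = mex{0,1,3} = 2
g(9) = mex{0,1,2} = 3
g(10) = mex{0,1,3} = 2
g(11) = mex{0,1,2} = 3
g(12) = mex{1,2,3} = 0
g(13) = mex{0,2,3} = 1
g(14) = mex{1,2,3} = 0
So g(14) = 0.
The value of a disjunctive sum is the nim-sum of the parts.
Combined value = 1 XOR 9 XOR 0 = 8.

8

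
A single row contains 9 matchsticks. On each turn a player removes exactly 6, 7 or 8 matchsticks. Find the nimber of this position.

1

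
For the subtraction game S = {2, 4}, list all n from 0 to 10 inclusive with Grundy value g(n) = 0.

0, 1, 6, 7

Grundy values for subtraction set {2, 4}:
k:     0  1  2  3  4  5  6  7  8  9 10
g(k):  0  0  1  1  2  2  0  0  1  1  2
The P-positions (g = 0) in 0..10 are 0, 1, 6, 7.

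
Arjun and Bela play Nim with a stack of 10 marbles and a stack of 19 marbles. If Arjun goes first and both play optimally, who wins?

Arjun wins

Compute the nim-sum pairwise:
10 ⊕ 19 = 25
The nim-sum is 25 ≠ 0, so this is an N-position: the player to move can win; Arjun has a winning move.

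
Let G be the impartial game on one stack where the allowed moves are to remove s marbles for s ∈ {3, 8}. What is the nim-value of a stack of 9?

1

Grundy values for subtraction set {3, 8}:
g(0) = mex{} = 0
g(1) = mex{} = 0
g(2) = mex{} = 0
g(3) = mex{0} = 1
g(4) = mex{0} = 1
g(5) = mex{0} = 1
g(6) = mex{1} = 0
g(7) = mex{1} = 0
g(8) = mex{0,1} = 2
g(9) = mex{0} = 1
So g(9) = 1.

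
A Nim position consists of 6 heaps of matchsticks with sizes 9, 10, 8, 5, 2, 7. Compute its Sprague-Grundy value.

11

In binary:
  1001  (9)
  1010  (10)
  1000  (8)
  0101  (5)
  0010  (2)
  0111  (7)
  ----
  1011  (11)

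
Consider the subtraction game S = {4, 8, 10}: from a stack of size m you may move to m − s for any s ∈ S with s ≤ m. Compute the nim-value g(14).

Build the Grundy sequence with g(k) = mex{g(k−s) : s ∈ {4, 8, 10}, s ≤ k}:
k:     0  1  2  3  4  5  6  7  8  9 10 11 12 13 14
g(k):  0  0  0  0  1  1  1  1  2  2  2  2  3  3  0
So g(14) = 0.

0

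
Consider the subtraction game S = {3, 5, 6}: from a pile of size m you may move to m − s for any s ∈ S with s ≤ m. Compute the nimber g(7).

2

Compute g(0), g(1), … for moves {3, 5, 6}:
k:     0  1  2  3  4  5  6  7
g(k):  0  0  0  1  1  1  2  2
So g(7) = 2.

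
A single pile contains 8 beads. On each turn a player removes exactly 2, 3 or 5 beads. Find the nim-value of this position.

0

Grundy values for subtraction set {2, 3, 5}:
k:     0  1  2  3  4  5  6  7  8
g(k):  0  0  1  1  2  2  3  0  0
So g(8) = 0.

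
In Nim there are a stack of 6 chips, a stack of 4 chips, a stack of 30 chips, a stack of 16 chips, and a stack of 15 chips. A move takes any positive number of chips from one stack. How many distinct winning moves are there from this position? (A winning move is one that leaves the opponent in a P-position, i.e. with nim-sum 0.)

Compute the nim-sum pairwise:
6 ⊕ 4 = 2
2 ⊕ 30 = 28
28 ⊕ 16 = 12
12 ⊕ 15 = 3
The overall nim-sum is X = 3. A stack of size p has a winning move iff p XOR X < p (reduce it to p XOR X).
  6: 6 XOR 3 = 5 < 6 — winning move (to 5).
  4: 4 XOR 3 = 7 ≥ 4 — no move.
  30: 30 XOR 3 = 29 < 30 — winning move (to 29).
  16: 16 XOR 3 = 19 ≥ 16 — no move.
  15: 15 XOR 3 = 12 < 15 — winning move (to 12).
That gives 3 winning moves.

3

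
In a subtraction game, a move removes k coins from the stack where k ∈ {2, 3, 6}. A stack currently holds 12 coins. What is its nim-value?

1

Build the Grundy sequence with g(k) = mex{g(k−s) : s ∈ {2, 3, 6}, s ≤ k}:
k:     0  1  2  3  4  5  6  7  8  9 10 11 12
g(k):  0  0  1  1  2  0  3  1  2  0  0  1  1
So g(12) = 1.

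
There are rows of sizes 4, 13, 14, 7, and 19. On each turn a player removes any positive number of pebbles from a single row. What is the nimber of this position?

Bitwise XOR of the heap sizes:
  00100  (4)
  01101  (13)
  01110  (14)
  00111  (7)
  10011  (19)
  -----
  10011  (19)

19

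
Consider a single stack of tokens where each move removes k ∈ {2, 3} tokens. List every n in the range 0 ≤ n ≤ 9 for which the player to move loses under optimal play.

Grundy values for subtraction set {2, 3}:
g(0) = mex{} = 0
g(1) = mex{} = 0
g(2) = mex{0} = 1
g(3) = mex{0} = 1
g(4) = mex{0,1} = 2
g(5) = mex{1} = 0
g(6) = mex{1,2} = 0
g(7) = mex{0,2} = 1
g(8) = mex{0} = 1
g(9) = mex{0,1} = 2
The P-positions (g = 0) in 0..9 are 0, 1, 5, 6.

0, 1, 5, 6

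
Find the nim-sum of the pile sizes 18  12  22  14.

In binary:
  10010  (18)
  01100  (12)
  10110  (22)
  01110  (14)
  -----
  00110  (6)

6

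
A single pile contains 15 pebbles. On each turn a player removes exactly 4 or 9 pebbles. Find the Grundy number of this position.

0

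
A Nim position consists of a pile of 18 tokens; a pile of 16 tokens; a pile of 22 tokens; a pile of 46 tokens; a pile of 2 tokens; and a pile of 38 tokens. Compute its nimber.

Compute the nim-sum pairwise:
18 XOR 16 = 2
2 XOR 22 = 20
20 XOR 46 = 58
58 XOR 2 = 56
56 XOR 38 = 30

30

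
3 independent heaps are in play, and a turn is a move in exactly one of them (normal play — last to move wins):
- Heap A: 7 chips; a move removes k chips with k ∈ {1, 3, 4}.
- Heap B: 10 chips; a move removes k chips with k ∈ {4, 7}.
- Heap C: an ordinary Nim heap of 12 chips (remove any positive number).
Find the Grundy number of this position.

Build the Grundy sequence for heap A with g(k) = mex{g(k−s) : s ∈ {1, 3, 4}, s ≤ k}:
g(0) = mex{} = 0
g(1) = mex{0} = 1
g(2) = mex{1} = 0
g(3) = mex{0} = 1
g(4) = mex{0,1} = 2
g(5) = mex{0,1,2} = 3
g(6) = mex{0,1,3} = 2
g(7) = mex{1,2} = 0
So g(7) = 0.
For heap B, compute g(0), g(1), … with moves {4, 7}:
g(0) = mex{} = 0
g(1) = mex{} = 0
g(2) = mex{} = 0
g(3) = mex{} = 0
g(4) = mex{0} = 1
g(5) = mex{0} = 1
g(6) = mex{0} = 1
g(7) = mex{0} = 1
g(8) = mex{0,1} = 2
g(9) = mex{0,1} = 2
g(10) = mex{0,1} = 2
So g(10) = 2.
Heap C is a plain Nim heap of size 12, so its Grundy value is 12.
By the Sprague-Grundy theorem, the Grundy value of a sum of independent games is the XOR of the component values.
Combined value = 0 ⊕ 2 ⊕ 12 = 14.

14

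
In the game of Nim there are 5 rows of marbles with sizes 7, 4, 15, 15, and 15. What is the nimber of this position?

Bitwise XOR of the heap sizes:
  0111  (7)
  0100  (4)
  1111  (15)
  1111  (15)
  1111  (15)
  ----
  1100  (12)

12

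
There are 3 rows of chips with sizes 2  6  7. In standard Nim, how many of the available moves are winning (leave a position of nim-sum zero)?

3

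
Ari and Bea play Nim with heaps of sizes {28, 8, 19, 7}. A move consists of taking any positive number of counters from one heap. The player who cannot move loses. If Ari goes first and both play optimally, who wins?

Bea wins

Nim-sum: 28 ⊕ 8 ⊕ 19 ⊕ 7 = 0.
The nim-sum is 0, so this is a P-position: the player to move is in a losing position under optimal play; Ari is about to move from it and so loses — Bea wins.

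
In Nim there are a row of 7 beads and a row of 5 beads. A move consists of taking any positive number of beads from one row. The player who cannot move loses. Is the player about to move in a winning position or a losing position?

Winning position

In binary:
  111  (7)
  101  (5)
  ---
  010  (2)
The nim-sum is 2 ≠ 0, so this is an N-position: the player to move can win.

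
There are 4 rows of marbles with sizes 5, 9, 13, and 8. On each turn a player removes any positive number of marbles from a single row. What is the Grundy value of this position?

9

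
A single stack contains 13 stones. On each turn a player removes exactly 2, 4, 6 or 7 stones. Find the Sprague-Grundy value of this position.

2

Compute g(0), g(1), … for moves {2, 4, 6, 7}:
k:     0  1  2  3  4  5  6  7  8  9 10 11 12 13
g(k):  0  0  1  1  2  2  3  3  4  0  0  1  1  2
So g(13) = 2.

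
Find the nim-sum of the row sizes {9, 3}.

10

Nim-sum: 9 ⊕ 3 = 10.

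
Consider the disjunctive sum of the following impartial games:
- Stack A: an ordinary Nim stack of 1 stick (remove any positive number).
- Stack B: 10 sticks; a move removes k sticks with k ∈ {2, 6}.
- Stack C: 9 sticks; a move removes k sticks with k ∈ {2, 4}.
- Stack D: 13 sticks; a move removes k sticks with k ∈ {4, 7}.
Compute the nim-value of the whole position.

1

Stack A is a plain Nim stack of size 1, so its Grundy value is 1.
Build the Grundy sequence for stack B with g(k) = mex{g(k−s) : s ∈ {2, 6}, s ≤ k}:
g(0) = mex{} = 0
g(1) = mex{} = 0
g(2) = mex{0} = 1
g(3) = mex{0} = 1
g(4) = mex{1} = 0
g(5) = mex{1} = 0
g(6) = mex{0} = 1
g(7) = mex{0} = 1
g(8) = mex{1} = 0
g(9) = mex{1} = 0
g(10) = mex{0} = 1
So g(10) = 1.
Build the Grundy sequence for stack C with g(k) = mex{g(k−s) : s ∈ {2, 4}, s ≤ k}:
k:     0  1  2  3  4  5  6  7  8  9
g(k):  0  0  1  1  2  2  0  0  1  1
So g(9) = 1.
For stack D, compute g(0), g(1), … with moves {4, 7}:
g(0) = mex{} = 0
g(1) = mex{} = 0
g(2) = mex{} = 0
g(3) = mex{} = 0
g(4) = mex{0} = 1
g(5) = mex{0} = 1
g(6) = mex{0} = 1
g(7) = mex{0} = 1
g(8) = mex{0,1} = 2
g(9) = mex{0,1} = 2
g(10) = mex{0,1} = 2
g(11) = mex{1} = 0
g(12) = mex{1,2} = 0
g(13) = mex{1,2} = 0
So g(13) = 0.
The value of a disjunctive sum is the nim-sum of the parts.
Combined value = 1 XOR 1 XOR 1 XOR 0 = 1.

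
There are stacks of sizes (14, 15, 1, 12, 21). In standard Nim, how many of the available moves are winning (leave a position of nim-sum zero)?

Compute the nim-sum pairwise:
14 ⊕ 15 = 1
1 ⊕ 1 = 0
0 ⊕ 12 = 12
12 ⊕ 21 = 25
The overall nim-sum is X = 25. A stack of size p has a winning move iff p XOR X < p (reduce it to p XOR X).
  14: 14 XOR 25 = 23 ≥ 14 — no move.
  15: 15 XOR 25 = 22 ≥ 15 — no move.
  1: 1 XOR 25 = 24 ≥ 1 — no move.
  12: 12 XOR 25 = 21 ≥ 12 — no move.
  21: 21 XOR 25 = 12 < 21 — winning move (to 12).
That gives 1 winning move.

1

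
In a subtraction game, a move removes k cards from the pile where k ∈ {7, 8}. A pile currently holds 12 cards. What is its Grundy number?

1

Build the Grundy sequence with g(k) = mex{g(k−s) : s ∈ {7, 8}, s ≤ k}:
g(0) = mex{} = 0
g(1) = mex{} = 0
g(2) = mex{} = 0
g(3) = mex{} = 0
g(4) = mex{} = 0
g(5) = mex{} = 0
g(6) = mex{} = 0
g(7) = mex{0} = 1
g(8) = mex{0} = 1
g(9) = mex{0} = 1
g(10) = mex{0} = 1
g(11) = mex{0} = 1
g(12) = mex{0} = 1
So g(12) = 1.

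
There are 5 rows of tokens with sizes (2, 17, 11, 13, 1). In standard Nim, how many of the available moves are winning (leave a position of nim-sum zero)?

1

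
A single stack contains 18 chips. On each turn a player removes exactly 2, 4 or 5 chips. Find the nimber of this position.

Compute g(0), g(1), … for moves {2, 4, 5}:
k:     0  1  2  3  4  5  6  7  8  9 10 11 12 13 14 15 16 17 18
g(k):  0  0  1  1  2  2  3  0  0  1  1  2  2  3  0  0  1  1  2
So g(18) = 2.

2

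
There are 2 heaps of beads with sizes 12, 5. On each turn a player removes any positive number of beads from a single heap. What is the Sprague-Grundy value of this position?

9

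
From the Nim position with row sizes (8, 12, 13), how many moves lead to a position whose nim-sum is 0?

Nim-sum: 8 XOR 12 XOR 13 = 9.
The overall nim-sum is X = 9. A row of size p has a winning move iff p XOR X < p (reduce it to p XOR X).
  8: 8 XOR 9 = 1 < 8 — winning move (to 1).
  12: 12 XOR 9 = 5 < 12 — winning move (to 5).
  13: 13 XOR 9 = 4 < 13 — winning move (to 4).
That gives 3 winning moves.

3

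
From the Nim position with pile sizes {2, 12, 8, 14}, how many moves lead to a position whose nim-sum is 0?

3

Compute the nim-sum pairwise:
2 ⊕ 12 = 14
14 ⊕ 8 = 6
6 ⊕ 14 = 8
The overall nim-sum is X = 8. A pile of size p has a winning move iff p XOR X < p (reduce it to p XOR X).
  2: 2 XOR 8 = 10 ≥ 2 — no move.
  12: 12 XOR 8 = 4 < 12 — winning move (to 4).
  8: 8 XOR 8 = 0 < 8 — winning move (to 0).
  14: 14 XOR 8 = 6 < 14 — winning move (to 6).
That gives 3 winning moves.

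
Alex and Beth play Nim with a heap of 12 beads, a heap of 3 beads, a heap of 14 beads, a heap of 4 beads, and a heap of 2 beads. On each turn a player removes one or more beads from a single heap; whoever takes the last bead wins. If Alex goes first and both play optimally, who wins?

Alex wins

Nim-sum: 12 ^ 3 ^ 14 ^ 4 ^ 2 = 7.
The nim-sum is 7 ≠ 0, so this is an N-position: the player to move can win; Alex has a winning move.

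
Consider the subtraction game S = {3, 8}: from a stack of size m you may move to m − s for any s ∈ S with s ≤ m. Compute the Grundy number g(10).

1

Build the Grundy sequence with g(k) = mex{g(k−s) : s ∈ {3, 8}, s ≤ k}:
k:     0  1  2  3  4  5  6  7  8  9 10
g(k):  0  0  0  1  1  1  0  0  2  1  1
So g(10) = 1.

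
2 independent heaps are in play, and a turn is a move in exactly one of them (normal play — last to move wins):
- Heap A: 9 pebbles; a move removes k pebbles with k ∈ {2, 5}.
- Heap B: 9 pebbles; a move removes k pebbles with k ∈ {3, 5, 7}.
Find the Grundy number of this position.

2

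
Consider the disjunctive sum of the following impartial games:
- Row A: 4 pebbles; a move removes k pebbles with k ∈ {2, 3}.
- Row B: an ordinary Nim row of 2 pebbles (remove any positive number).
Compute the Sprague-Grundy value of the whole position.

0

Grundy values for row A (subtraction set {2, 3}):
g(0) = mex{} = 0
g(1) = mex{} = 0
g(2) = mex{0} = 1
g(3) = mex{0} = 1
g(4) = mex{0,1} = 2
So g(4) = 2.
Row B is a plain Nim row of size 2, so its Grundy value is 2.
By the Sprague-Grundy theorem, the Grundy value of a sum of independent games is the XOR of the component values.
Combined value = 2 ⊕ 2 = 0.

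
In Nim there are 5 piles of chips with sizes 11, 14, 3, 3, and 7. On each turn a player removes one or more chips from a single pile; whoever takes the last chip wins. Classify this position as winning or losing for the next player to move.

Winning position

Write each in binary and XOR column by column:
  1011  (11)
  1110  (14)
  0011  (3)
  0011  (3)
  0111  (7)
  ----
  0010  (2)
The nim-sum is 2 ≠ 0, so this is an N-position: the player to move can win.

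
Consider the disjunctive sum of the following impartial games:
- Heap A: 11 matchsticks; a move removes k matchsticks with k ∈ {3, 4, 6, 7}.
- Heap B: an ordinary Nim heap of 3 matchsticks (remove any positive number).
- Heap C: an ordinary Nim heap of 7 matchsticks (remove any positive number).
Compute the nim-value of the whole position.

Build the Grundy sequence for heap A with g(k) = mex{g(k−s) : s ∈ {3, 4, 6, 7}, s ≤ k}:
g(0) = mex{} = 0
g(1) = mex{} = 0
g(2) = mex{} = 0
g(3) = mex{0} = 1
g(4) = mex{0} = 1
g(5) = mex{0} = 1
g(6) = mex{0,1} = 2
g(7) = mex{0,1} = 2
g(8) = mex{0,1} = 2
g(9) = mex{0,1,2} = 3
g(10) = mex{1,2} = 0
g(11) = mex{1,2} = 0
So g(11) = 0.
Heap B is a plain Nim heap of size 3, so its Grundy value is 3.
Heap C is a plain Nim heap of size 7, so its Grundy value is 7.
By the Sprague-Grundy theorem, the Grundy value of a sum of independent games is the XOR of the component values.
Combined value = 0 XOR 3 XOR 7 = 4.

4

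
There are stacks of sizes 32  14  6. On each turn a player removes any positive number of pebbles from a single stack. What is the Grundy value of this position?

Compute the nim-sum pairwise:
32 ^ 14 = 46
46 ^ 6 = 40

40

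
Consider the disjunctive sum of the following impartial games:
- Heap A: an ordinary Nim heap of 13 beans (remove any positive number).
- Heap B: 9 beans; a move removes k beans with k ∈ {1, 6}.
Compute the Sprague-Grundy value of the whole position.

13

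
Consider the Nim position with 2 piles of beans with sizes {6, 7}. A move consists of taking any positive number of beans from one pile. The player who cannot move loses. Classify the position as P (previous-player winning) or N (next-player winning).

N-position

Nim-sum: 6 ^ 7 = 1.
The nim-sum is 1 ≠ 0, so this is an N-position: the player to move can win.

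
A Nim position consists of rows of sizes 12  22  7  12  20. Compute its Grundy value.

Compute the nim-sum pairwise:
12 ^ 22 = 26
26 ^ 7 = 29
29 ^ 12 = 17
17 ^ 20 = 5

5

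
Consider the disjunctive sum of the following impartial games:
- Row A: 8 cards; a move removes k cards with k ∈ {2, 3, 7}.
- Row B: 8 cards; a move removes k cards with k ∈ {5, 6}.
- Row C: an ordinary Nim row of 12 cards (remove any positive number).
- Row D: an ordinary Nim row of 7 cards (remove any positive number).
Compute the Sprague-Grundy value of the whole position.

Build the Grundy sequence for row A with g(k) = mex{g(k−s) : s ∈ {2, 3, 7}, s ≤ k}:
g(0) = mex{} = 0
g(1) = mex{} = 0
g(2) = mex{0} = 1
g(3) = mex{0} = 1
g(4) = mex{0,1} = 2
g(5) = mex{1} = 0
g(6) = mex{1,2} = 0
g(7) = mex{0,2} = 1
g(8) = mex{0} = 1
So g(8) = 1.
Grundy values for row B (subtraction set {5, 6}):
g(0) = mex{} = 0
g(1) = mex{} = 0
g(2) = mex{} = 0
g(3) = mex{} = 0
g(4) = mex{} = 0
g(5) = mex{0} = 1
g(6) = mex{0} = 1
g(7) = mex{0} = 1
g(8) = mex{0} = 1
So g(8) = 1.
Row C is a plain Nim row of size 12, so its Grundy value is 12.
Row D is a plain Nim row of size 7, so its Grundy value is 7.
The value of a disjunctive sum is the nim-sum of the parts.
Combined value = 1 XOR 1 XOR 12 XOR 7 = 11.

11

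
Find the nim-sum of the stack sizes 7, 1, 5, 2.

Nim-sum: 7 XOR 1 XOR 5 XOR 2 = 1.

1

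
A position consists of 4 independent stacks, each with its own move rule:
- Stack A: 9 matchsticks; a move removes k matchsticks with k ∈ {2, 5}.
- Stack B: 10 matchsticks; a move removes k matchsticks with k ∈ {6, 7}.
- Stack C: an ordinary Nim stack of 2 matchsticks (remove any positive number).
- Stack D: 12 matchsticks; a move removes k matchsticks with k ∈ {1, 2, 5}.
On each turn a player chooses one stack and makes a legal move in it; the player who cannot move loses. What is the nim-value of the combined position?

2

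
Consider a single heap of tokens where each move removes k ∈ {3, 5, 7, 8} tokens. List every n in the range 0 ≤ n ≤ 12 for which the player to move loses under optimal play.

0, 1, 2, 11, 12

Grundy values for subtraction set {3, 5, 7, 8}:
g(0) = mex{} = 0
g(1) = mex{} = 0
g(2) = mex{} = 0
g(3) = mex{0} = 1
g(4) = mex{0} = 1
g(5) = mex{0} = 1
g(6) = mex{0,1} = 2
g(7) = mex{0,1} = 2
g(8) = mex{0,1} = 2
g(9) = mex{0,1,2} = 3
g(10) = mex{0,1,2} = 3
g(11) = mex{1,2} = 0
g(12) = mex{1,2,3} = 0
The P-positions (g = 0) in 0..12 are 0, 1, 2, 11, 12.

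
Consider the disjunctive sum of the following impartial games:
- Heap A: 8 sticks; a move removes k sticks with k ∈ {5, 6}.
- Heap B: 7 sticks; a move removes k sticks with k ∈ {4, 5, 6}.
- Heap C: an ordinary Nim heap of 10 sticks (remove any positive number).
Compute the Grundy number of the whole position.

10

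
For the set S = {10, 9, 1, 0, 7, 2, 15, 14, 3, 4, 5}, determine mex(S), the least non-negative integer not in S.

6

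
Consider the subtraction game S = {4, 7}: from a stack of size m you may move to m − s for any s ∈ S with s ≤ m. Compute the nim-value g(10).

2

Grundy values for subtraction set {4, 7}:
g(0) = mex{} = 0
g(1) = mex{} = 0
g(2) = mex{} = 0
g(3) = mex{} = 0
g(4) = mex{0} = 1
g(5) = mex{0} = 1
g(6) = mex{0} = 1
g(7) = mex{0} = 1
g(8) = mex{0,1} = 2
g(9) = mex{0,1} = 2
g(10) = mex{0,1} = 2
So g(10) = 2.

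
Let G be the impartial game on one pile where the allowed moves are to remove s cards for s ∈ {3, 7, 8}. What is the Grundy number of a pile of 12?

0

Grundy values for subtraction set {3, 7, 8}:
g(0) = mex{} = 0
g(1) = mex{} = 0
g(2) = mex{} = 0
g(3) = mex{0} = 1
g(4) = mex{0} = 1
g(5) = mex{0} = 1
g(6) = mex{1} = 0
g(7) = mex{0,1} = 2
g(8) = mex{0,1} = 2
g(9) = mex{0} = 1
g(10) = mex{0,1,2} = 3
g(11) = mex{1,2} = 0
g(12) = mex{1} = 0
So g(12) = 0.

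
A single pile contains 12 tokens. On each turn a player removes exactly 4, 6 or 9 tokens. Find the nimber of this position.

Build the Grundy sequence with g(k) = mex{g(k−s) : s ∈ {4, 6, 9}, s ≤ k}:
k:     0  1  2  3  4  5  6  7  8  9 10 11 12
g(k):  0  0  0  0  1  1  1  1  2  2  2  2  3
So g(12) = 3.

3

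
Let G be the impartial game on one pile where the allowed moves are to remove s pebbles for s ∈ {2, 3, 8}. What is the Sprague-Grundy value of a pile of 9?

2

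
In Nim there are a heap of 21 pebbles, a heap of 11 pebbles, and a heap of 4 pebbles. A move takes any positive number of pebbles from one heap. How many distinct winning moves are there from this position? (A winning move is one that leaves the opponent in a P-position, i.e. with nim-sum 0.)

Nim-sum: 21 ⊕ 11 ⊕ 4 = 26.
The overall nim-sum is X = 26. A heap of size p has a winning move iff p XOR X < p (reduce it to p XOR X).
  21: 21 XOR 26 = 15 < 21 — winning move (to 15).
  11: 11 XOR 26 = 17 ≥ 11 — no move.
  4: 4 XOR 26 = 30 ≥ 4 — no move.
That gives 1 winning move.

1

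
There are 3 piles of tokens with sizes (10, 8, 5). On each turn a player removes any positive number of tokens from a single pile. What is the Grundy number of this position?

7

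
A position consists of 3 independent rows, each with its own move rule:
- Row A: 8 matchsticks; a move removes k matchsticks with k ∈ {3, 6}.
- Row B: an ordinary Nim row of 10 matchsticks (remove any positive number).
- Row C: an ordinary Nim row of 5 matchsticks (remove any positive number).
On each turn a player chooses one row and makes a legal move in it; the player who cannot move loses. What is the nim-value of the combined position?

Grundy values for row A (subtraction set {3, 6}):
k:     0  1  2  3  4  5  6  7  8
g(k):  0  0  0  1  1  1  2  2  2
So g(8) = 2.
Row B is a plain Nim row of size 10, so its Grundy value is 10.
Row C is a plain Nim row of size 5, so its Grundy value is 5.
By the Sprague-Grundy theorem, the Grundy value of a sum of independent games is the XOR of the component values.
Combined value = 2 ⊕ 10 ⊕ 5 = 13.

13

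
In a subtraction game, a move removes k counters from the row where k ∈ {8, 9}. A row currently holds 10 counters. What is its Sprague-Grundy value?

1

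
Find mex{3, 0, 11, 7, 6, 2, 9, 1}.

The values 0, 1, 2, 3 are all present; 4 is the first non-negative integer missing from the set.

4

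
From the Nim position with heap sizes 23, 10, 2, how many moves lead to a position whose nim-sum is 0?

1

Compute the nim-sum pairwise:
23 ⊕ 10 = 29
29 ⊕ 2 = 31
The overall nim-sum is X = 31. A heap of size p has a winning move iff p XOR X < p (reduce it to p XOR X).
  23: 23 XOR 31 = 8 < 23 — winning move (to 8).
  10: 10 XOR 31 = 21 ≥ 10 — no move.
  2: 2 XOR 31 = 29 ≥ 2 — no move.
That gives 1 winning move.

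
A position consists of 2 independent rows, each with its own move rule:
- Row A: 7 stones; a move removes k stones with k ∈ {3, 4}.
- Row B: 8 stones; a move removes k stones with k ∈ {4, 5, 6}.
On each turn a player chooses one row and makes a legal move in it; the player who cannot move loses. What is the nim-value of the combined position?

Grundy values for row A (subtraction set {3, 4}):
k:     0  1  2  3  4  5  6  7
g(k):  0  0  0  1  1  1  2  0
So g(7) = 0.
Grundy values for row B (subtraction set {4, 5, 6}):
g(0) = mex{} = 0
g(1) = mex{} = 0
g(2) = mex{} = 0
g(3) = mex{} = 0
g(4) = mex{0} = 1
g(5) = mex{0} = 1
g(6) = mex{0} = 1
g(7) = mex{0} = 1
g(8) = mex{0,1} = 2
So g(8) = 2.
By the Sprague-Grundy theorem, the Grundy value of a sum of independent games is the XOR of the component values.
Combined value = 0 XOR 2 = 2.

2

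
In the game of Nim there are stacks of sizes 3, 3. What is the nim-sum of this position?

Compute the nim-sum pairwise:
3 ⊕ 3 = 0

0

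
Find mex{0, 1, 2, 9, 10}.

3

The values 0, 1, 2 are all present; 3 is the first non-negative integer missing from the set.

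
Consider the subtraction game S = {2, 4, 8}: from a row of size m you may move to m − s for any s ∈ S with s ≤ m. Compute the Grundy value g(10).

2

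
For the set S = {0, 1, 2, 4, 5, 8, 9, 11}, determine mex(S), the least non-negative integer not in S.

The values 0, 1, 2 are all present; 3 is the first non-negative integer missing from the set.

3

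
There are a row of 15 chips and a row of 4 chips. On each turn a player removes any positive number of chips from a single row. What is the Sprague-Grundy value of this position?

11

Bitwise XOR of the heap sizes:
  1111  (15)
  0100  (4)
  ----
  1011  (11)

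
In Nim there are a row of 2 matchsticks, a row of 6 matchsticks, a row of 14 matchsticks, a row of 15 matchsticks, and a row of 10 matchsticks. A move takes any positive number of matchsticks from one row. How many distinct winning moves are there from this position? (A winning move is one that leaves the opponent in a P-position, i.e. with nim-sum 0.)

Nim-sum: 2 XOR 6 XOR 14 XOR 15 XOR 10 = 15.
The overall nim-sum is X = 15. A row of size p has a winning move iff p XOR X < p (reduce it to p XOR X).
  2: 2 XOR 15 = 13 ≥ 2 — no move.
  6: 6 XOR 15 = 9 ≥ 6 — no move.
  14: 14 XOR 15 = 1 < 14 — winning move (to 1).
  15: 15 XOR 15 = 0 < 15 — winning move (to 0).
  10: 10 XOR 15 = 5 < 10 — winning move (to 5).
That gives 3 winning moves.

3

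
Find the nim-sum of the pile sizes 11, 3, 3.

Compute the nim-sum pairwise:
11 XOR 3 = 8
8 XOR 3 = 11

11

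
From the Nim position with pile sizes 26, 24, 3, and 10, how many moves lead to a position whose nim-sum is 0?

3

Nim-sum: 26 XOR 24 XOR 3 XOR 10 = 11.
The overall nim-sum is X = 11. A pile of size p has a winning move iff p XOR X < p (reduce it to p XOR X).
  26: 26 XOR 11 = 17 < 26 — winning move (to 17).
  24: 24 XOR 11 = 19 < 24 — winning move (to 19).
  3: 3 XOR 11 = 8 ≥ 3 — no move.
  10: 10 XOR 11 = 1 < 10 — winning move (to 1).
That gives 3 winning moves.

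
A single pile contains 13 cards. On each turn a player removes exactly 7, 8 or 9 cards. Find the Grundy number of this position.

Build the Grundy sequence with g(k) = mex{g(k−s) : s ∈ {7, 8, 9}, s ≤ k}:
k:     0  1  2  3  4  5  6  7  8  9 10 11 12 13
g(k):  0  0  0  0  0  0  0  1  1  1  1  1  1  1
So g(13) = 1.

1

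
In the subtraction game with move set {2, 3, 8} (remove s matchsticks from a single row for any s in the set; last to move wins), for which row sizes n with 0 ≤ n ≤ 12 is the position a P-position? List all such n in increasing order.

0, 1, 5, 6, 10, 11

Build the Grundy sequence with g(k) = mex{g(k−s) : s ∈ {2, 3, 8}, s ≤ k}:
g(0) = mex{} = 0
g(1) = mex{} = 0
g(2) = mex{0} = 1
g(3) = mex{0} = 1
g(4) = mex{0,1} = 2
g(5) = mex{1} = 0
g(6) = mex{1,2} = 0
g(7) = mex{0,2} = 1
g(8) = mex{0} = 1
g(9) = mex{0,1} = 2
g(10) = mex{1} = 0
g(11) = mex{1,2} = 0
g(12) = mex{0,2} = 1
The P-positions (g = 0) in 0..12 are 0, 1, 5, 6, 10, 11.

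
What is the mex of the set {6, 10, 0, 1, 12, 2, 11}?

The values 0, 1, 2 are all present; 3 is the first non-negative integer missing from the set.

3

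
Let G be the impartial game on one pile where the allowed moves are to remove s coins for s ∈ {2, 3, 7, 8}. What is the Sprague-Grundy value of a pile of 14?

2

Grundy values for subtraction set {2, 3, 7, 8}:
g(0) = mex{} = 0
g(1) = mex{} = 0
g(2) = mex{0} = 1
g(3) = mex{0} = 1
g(4) = mex{0,1} = 2
g(5) = mex{1} = 0
g(6) = mex{1,2} = 0
g(7) = mex{0,2} = 1
g(8) = mex{0} = 1
g(9) = mex{0,1} = 2
g(10) = mex{1} = 0
g(11) = mex{1,2} = 0
g(12) = mex{0,2} = 1
g(13) = mex{0} = 1
g(14) = mex{0,1} = 2
So g(14) = 2.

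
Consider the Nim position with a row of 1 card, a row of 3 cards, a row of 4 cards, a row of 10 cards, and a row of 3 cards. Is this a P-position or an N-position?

Nim-sum: 1 XOR 3 XOR 4 XOR 10 XOR 3 = 15.
The nim-sum is 15 ≠ 0, so this is an N-position: the player to move can win.

N-position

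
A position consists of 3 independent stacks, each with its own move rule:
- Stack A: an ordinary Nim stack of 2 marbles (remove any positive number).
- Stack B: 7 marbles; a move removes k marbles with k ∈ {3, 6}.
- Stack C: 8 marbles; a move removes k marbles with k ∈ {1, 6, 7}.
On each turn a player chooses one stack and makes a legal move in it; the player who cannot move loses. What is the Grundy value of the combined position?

2

Stack A is a plain Nim stack of size 2, so its Grundy value is 2.
Build the Grundy sequence for stack B with g(k) = mex{g(k−s) : s ∈ {3, 6}, s ≤ k}:
g(0) = mex{} = 0
g(1) = mex{} = 0
g(2) = mex{} = 0
g(3) = mex{0} = 1
g(4) = mex{0} = 1
g(5) = mex{0} = 1
g(6) = mex{0,1} = 2
g(7) = mex{0,1} = 2
So g(7) = 2.
Grundy values for stack C (subtraction set {1, 6, 7}):
k:     0  1  2  3  4  5  6  7  8
g(k):  0  1  0  1  0  1  2  3  2
So g(8) = 2.
By the Sprague-Grundy theorem, the Grundy value of a sum of independent games is the XOR of the component values.
Combined value = 2 XOR 2 XOR 2 = 2.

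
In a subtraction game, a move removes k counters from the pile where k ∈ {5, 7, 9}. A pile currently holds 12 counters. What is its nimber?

2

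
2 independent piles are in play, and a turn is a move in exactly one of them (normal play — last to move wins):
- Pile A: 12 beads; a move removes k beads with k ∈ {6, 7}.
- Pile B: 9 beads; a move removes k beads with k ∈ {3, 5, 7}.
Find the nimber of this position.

1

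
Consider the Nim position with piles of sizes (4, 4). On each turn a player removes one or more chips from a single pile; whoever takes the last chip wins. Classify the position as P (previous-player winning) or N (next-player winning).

P-position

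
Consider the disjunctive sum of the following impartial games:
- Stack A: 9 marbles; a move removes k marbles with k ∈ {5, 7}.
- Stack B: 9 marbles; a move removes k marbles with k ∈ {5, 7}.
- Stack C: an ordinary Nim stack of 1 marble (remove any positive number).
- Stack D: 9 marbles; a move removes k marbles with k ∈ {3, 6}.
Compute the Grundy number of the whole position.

Grundy values for stack A (subtraction set {5, 7}):
k:     0  1  2  3  4  5  6  7  8  9
g(k):  0  0  0  0  0  1  1  1  1  1
So g(9) = 1.
Build the Grundy sequence for stack B with g(k) = mex{g(k−s) : s ∈ {5, 7}, s ≤ k}:
g(0) = mex{} = 0
g(1) = mex{} = 0
g(2) = mex{} = 0
g(3) = mex{} = 0
g(4) = mex{} = 0
g(5) = mex{0} = 1
g(6) = mex{0} = 1
g(7) = mex{0} = 1
g(8) = mex{0} = 1
g(9) = mex{0} = 1
So g(9) = 1.
Stack C is a plain Nim stack of size 1, so its Grundy value is 1.
Grundy values for stack D (subtraction set {3, 6}):
g(0) = mex{} = 0
g(1) = mex{} = 0
g(2) = mex{} = 0
g(3) = mex{0} = 1
g(4) = mex{0} = 1
g(5) = mex{0} = 1
g(6) = mex{0,1} = 2
g(7) = mex{0,1} = 2
g(8) = mex{0,1} = 2
g(9) = mex{1,2} = 0
So g(9) = 0.
By the Sprague-Grundy theorem, the Grundy value of a sum of independent games is the XOR of the component values.
Combined value = 1 ⊕ 1 ⊕ 1 ⊕ 0 = 1.

1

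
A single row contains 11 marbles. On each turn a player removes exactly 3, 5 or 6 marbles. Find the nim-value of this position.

Build the Grundy sequence with g(k) = mex{g(k−s) : s ∈ {3, 5, 6}, s ≤ k}:
k:     0  1  2  3  4  5  6  7  8  9 10 11
g(k):  0  0  0  1  1  1  2  2  2  0  0  0
So g(11) = 0.

0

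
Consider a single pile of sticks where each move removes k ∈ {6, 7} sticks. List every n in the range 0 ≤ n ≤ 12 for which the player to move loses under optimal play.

0, 1, 2, 3, 4, 5

Compute g(0), g(1), … for moves {6, 7}:
k:     0  1  2  3  4  5  6  7  8  9 10 11 12
g(k):  0  0  0  0  0  0  1  1  1  1  1  1  2
The P-positions (g = 0) in 0..12 are 0, 1, 2, 3, 4, 5.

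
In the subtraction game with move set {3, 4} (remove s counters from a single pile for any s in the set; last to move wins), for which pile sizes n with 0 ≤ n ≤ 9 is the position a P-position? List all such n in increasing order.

0, 1, 2, 7, 8, 9

Build the Grundy sequence with g(k) = mex{g(k−s) : s ∈ {3, 4}, s ≤ k}:
g(0) = mex{} = 0
g(1) = mex{} = 0
g(2) = mex{} = 0
g(3) = mex{0} = 1
g(4) = mex{0} = 1
g(5) = mex{0} = 1
g(6) = mex{0,1} = 2
g(7) = mex{1} = 0
g(8) = mex{1} = 0
g(9) = mex{1,2} = 0
The P-positions (g = 0) in 0..9 are 0, 1, 2, 7, 8, 9.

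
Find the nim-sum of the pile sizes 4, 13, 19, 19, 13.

Compute the nim-sum pairwise:
4 XOR 13 = 9
9 XOR 19 = 26
26 XOR 19 = 9
9 XOR 13 = 4

4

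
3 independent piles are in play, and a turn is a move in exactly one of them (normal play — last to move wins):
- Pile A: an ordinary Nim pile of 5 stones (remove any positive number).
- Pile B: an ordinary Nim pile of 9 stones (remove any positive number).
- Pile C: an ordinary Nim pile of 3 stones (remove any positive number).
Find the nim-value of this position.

15

Pile A is a plain Nim pile of size 5, so its Grundy value is 5.
Pile B is a plain Nim pile of size 9, so its Grundy value is 9.
Pile C is a plain Nim pile of size 3, so its Grundy value is 3.
By the Sprague-Grundy theorem, the Grundy value of a sum of independent games is the XOR of the component values.
Combined value = 5 ⊕ 9 ⊕ 3 = 15.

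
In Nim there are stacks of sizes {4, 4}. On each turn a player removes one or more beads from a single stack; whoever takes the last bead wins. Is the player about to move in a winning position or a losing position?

Losing position

In binary:
  100  (4)
  100  (4)
  ---
  000  (0)
The nim-sum is 0, so this is a P-position: the player to move is in a losing position under optimal play.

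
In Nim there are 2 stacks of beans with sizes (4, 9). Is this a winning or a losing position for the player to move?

Nim-sum: 4 ⊕ 9 = 13.
The nim-sum is 13 ≠ 0, so this is an N-position: the player to move can win.

Winning position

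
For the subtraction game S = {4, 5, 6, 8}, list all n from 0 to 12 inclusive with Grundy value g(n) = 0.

Compute g(0), g(1), … for moves {4, 5, 6, 8}:
k:     0  1  2  3  4  5  6  7  8  9 10 11 12
g(k):  0  0  0  0  1  1  1  1  2  2  2  2  0
The P-positions (g = 0) in 0..12 are 0, 1, 2, 3, 12.

0, 1, 2, 3, 12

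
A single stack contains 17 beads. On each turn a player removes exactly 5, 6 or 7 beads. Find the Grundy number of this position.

1

Build the Grundy sequence with g(k) = mex{g(k−s) : s ∈ {5, 6, 7}, s ≤ k}:
k:     0  1  2  3  4  5  6  7  8  9 10 11 12 13 14 15 16 17
g(k):  0  0  0  0  0  1  1  1  1  1  2  2  0  0  0  0  0  1
So g(17) = 1.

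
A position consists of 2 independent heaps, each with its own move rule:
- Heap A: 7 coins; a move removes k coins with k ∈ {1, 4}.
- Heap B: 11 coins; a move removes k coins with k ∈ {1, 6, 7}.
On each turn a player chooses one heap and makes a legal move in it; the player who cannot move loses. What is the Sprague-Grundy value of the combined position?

3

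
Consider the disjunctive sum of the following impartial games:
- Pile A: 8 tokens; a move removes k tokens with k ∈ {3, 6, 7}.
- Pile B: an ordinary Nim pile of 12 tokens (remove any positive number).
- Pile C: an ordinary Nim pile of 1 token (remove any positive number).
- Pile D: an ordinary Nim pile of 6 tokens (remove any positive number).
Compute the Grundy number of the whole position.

9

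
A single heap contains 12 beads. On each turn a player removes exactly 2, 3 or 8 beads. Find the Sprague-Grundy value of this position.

Compute g(0), g(1), … for moves {2, 3, 8}:
g(0) = mex{} = 0
g(1) = mex{} = 0
g(2) = mex{0} = 1
g(3) = mex{0} = 1
g(4) = mex{0,1} = 2
g(5) = mex{1} = 0
g(6) = mex{1,2} = 0
g(7) = mex{0,2} = 1
g(8) = mex{0} = 1
g(9) = mex{0,1} = 2
g(10) = mex{1} = 0
g(11) = mex{1,2} = 0
g(12) = mex{0,2} = 1
So g(12) = 1.

1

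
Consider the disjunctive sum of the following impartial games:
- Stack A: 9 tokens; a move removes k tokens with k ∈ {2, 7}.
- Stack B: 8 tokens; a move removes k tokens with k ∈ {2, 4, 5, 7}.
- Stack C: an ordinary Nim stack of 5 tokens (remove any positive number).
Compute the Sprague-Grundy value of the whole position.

1

Grundy values for stack A (subtraction set {2, 7}):
g(0) = mex{} = 0
g(1) = mex{} = 0
g(2) = mex{0} = 1
g(3) = mex{0} = 1
g(4) = mex{1} = 0
g(5) = mex{1} = 0
g(6) = mex{0} = 1
g(7) = mex{0} = 1
g(8) = mex{0,1} = 2
g(9) = mex{1} = 0
So g(9) = 0.
For stack B, compute g(0), g(1), … with moves {2, 4, 5, 7}:
k:     0  1  2  3  4  5  6  7  8
g(k):  0  0  1  1  2  2  3  3  4
So g(8) = 4.
Stack C is a plain Nim stack of size 5, so its Grundy value is 5.
The value of a disjunctive sum is the nim-sum of the parts.
Combined value = 0 XOR 4 XOR 5 = 1.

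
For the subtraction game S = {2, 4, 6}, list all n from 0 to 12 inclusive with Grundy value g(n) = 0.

0, 1, 8, 9

Build the Grundy sequence with g(k) = mex{g(k−s) : s ∈ {2, 4, 6}, s ≤ k}:
g(0) = mex{} = 0
g(1) = mex{} = 0
g(2) = mex{0} = 1
g(3) = mex{0} = 1
g(4) = mex{0,1} = 2
g(5) = mex{0,1} = 2
g(6) = mex{0,1,2} = 3
g(7) = mex{0,1,2} = 3
g(8) = mex{1,2,3} = 0
g(9) = mex{1,2,3} = 0
g(10) = mex{0,2,3} = 1
g(11) = mex{0,2,3} = 1
g(12) = mex{0,1,3} = 2
The P-positions (g = 0) in 0..12 are 0, 1, 8, 9.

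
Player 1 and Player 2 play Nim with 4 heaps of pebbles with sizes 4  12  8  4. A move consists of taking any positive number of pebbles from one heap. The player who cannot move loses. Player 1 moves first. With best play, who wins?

Player 1 wins

Nim-sum: 4 ⊕ 12 ⊕ 8 ⊕ 4 = 4.
The nim-sum is 4 ≠ 0, so this is an N-position: the player to move can win; Player 1 has a winning move.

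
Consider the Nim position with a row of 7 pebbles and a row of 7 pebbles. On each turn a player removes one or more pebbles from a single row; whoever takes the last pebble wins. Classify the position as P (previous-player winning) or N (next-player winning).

Write each in binary and XOR column by column:
  111  (7)
  111  (7)
  ---
  000  (0)
The nim-sum is 0, so this is a P-position: the player to move is in a losing position under optimal play.

P-position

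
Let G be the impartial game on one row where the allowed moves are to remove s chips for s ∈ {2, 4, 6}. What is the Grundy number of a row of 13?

2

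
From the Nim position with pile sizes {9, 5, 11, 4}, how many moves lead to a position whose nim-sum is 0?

1

Compute the nim-sum pairwise:
9 XOR 5 = 12
12 XOR 11 = 7
7 XOR 4 = 3
The overall nim-sum is X = 3. A pile of size p has a winning move iff p XOR X < p (reduce it to p XOR X).
  9: 9 XOR 3 = 10 ≥ 9 — no move.
  5: 5 XOR 3 = 6 ≥ 5 — no move.
  11: 11 XOR 3 = 8 < 11 — winning move (to 8).
  4: 4 XOR 3 = 7 ≥ 4 — no move.
That gives 1 winning move.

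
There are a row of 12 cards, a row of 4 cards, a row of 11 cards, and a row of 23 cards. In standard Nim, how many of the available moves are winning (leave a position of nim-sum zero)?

Nim-sum: 12 ^ 4 ^ 11 ^ 23 = 20.
The overall nim-sum is X = 20. A row of size p has a winning move iff p XOR X < p (reduce it to p XOR X).
  12: 12 XOR 20 = 24 ≥ 12 — no move.
  4: 4 XOR 20 = 16 ≥ 4 — no move.
  11: 11 XOR 20 = 31 ≥ 11 — no move.
  23: 23 XOR 20 = 3 < 23 — winning move (to 3).
That gives 1 winning move.

1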